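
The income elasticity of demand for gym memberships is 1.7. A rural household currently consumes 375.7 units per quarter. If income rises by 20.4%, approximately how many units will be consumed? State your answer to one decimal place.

506.0

%ΔQ ≈ η × %ΔI = 1.7 × 20.4% = 34.68%.
New Q ≈ 375.7 × (1 + 0.3468) = 506.0.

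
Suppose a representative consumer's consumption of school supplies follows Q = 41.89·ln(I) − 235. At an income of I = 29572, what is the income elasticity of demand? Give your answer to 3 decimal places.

At I = 29572: Q = 196.240.
dQ/dI = 41.89/I = 0.00141654 at this income.
η = (dQ/dI)·(I/Q) = 0.00141654 × (29572/196.240) = 0.213.

0.213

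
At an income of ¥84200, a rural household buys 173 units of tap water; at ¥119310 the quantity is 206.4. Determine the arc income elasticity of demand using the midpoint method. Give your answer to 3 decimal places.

0.510

ΔQ = 206.4 − 173 = 33.4; midpoint Q̄ = (173 + 206.4)/2 = 189.7.
ΔI = 119310 − 84200 = 35110; midpoint Ī = (84200 + 119310)/2 = 101755.
η = (ΔQ/Q̄) ÷ (ΔI/Ī) = (33.4/189.7) ÷ (35110/101755) = 0.510.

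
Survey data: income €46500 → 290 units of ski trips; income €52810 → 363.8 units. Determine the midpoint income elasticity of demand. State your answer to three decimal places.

1.777

ΔQ = 363.8 − 290 = 73.8; midpoint Q̄ = (290 + 363.8)/2 = 326.9.
ΔI = 52810 − 46500 = 6310; midpoint Ī = (46500 + 52810)/2 = 49655.
η = (ΔQ/Q̄) ÷ (ΔI/Ī) = (73.8/326.9) ÷ (6310/49655) = 1.777.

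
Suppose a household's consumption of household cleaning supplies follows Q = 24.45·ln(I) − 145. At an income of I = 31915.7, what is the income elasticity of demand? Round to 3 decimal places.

At I = 31915.7: Q = 108.567.
dQ/dI = 24.45/I = 0.000766081 at this income.
η = (dQ/dI)·(I/Q) = 0.000766081 × (31915.7/108.567) = 0.225.

0.225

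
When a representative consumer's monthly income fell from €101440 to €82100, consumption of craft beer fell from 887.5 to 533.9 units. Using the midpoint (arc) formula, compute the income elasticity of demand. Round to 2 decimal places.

2.36

ΔQ = 533.9 − 887.5 = -353.6; midpoint Q̄ = (887.5 + 533.9)/2 = 710.7.
ΔI = 82100 − 101440 = -19340; midpoint Ī = (101440 + 82100)/2 = 91770.
η = (ΔQ/Q̄) ÷ (ΔI/Ī) = (-353.6/710.7) ÷ (-19340/91770) = 2.36.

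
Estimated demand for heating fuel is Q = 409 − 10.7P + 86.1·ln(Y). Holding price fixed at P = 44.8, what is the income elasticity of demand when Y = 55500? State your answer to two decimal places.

At P = 44.8, Y = 55500: Q = 870.208.
Holding P constant, ∂Q/∂Y = 86.1/Y = 0.00155135.
η_Y = (∂Q/∂Y)·(Y/Q) = 0.00155135 × (55500/870.208) = 0.10.

0.10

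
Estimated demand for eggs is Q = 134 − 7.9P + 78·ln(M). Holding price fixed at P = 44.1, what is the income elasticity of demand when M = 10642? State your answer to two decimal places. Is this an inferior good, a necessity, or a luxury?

At P = 44.1, M = 10642: Q = 508.870.
Holding P constant, ∂Q/∂M = 78/M = 0.00732945.
η_M = (∂Q/∂M)·(M/Q) = 0.00732945 × (10642/508.870) = 0.15.
Since 0 < η < 1, this is a necessity.

0.15 (necessity)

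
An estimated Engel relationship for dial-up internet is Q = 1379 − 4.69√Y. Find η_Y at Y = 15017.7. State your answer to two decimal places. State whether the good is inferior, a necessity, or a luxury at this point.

-0.36 (inferior good)

At Y = 15017.7: Q = 804.256.
dQ/dY = -4.69/(2√Y) = -0.0191356 at this income.
η = (dQ/dY)·(Y/Q) = -0.0191356 × (15017.7/804.256) = -0.36.
Since η < 0, the good is an inferior good.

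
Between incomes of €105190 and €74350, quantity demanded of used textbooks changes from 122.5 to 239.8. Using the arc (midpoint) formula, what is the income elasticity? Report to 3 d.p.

-1.885

ΔQ = 239.8 − 122.5 = 117.3; midpoint Q̄ = (122.5 + 239.8)/2 = 181.15.
ΔI = 74350 − 105190 = -30840; midpoint Ī = (105190 + 74350)/2 = 89770.
η = (ΔQ/Q̄) ÷ (ΔI/Ī) = (117.3/181.15) ÷ (-30840/89770) = -1.885.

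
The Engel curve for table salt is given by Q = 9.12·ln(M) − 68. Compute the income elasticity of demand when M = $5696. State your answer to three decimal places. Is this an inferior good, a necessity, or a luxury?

At M = 5696: Q = 10.865.
dQ/dM = 9.12/M = 0.00160112 at this income.
η = (dQ/dM)·(M/Q) = 0.00160112 × (5696/10.865) = 0.839.
Since 0 < η < 1, the good is a necessity.

0.839 (necessity)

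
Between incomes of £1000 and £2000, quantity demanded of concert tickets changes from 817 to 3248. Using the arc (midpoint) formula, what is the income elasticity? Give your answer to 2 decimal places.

1.79

ΔQ = 3248 − 817 = 2431; midpoint Q̄ = (817 + 3248)/2 = 2032.5.
ΔI = 2000 − 1000 = 1000; midpoint Ī = (1000 + 2000)/2 = 1500.
η = (ΔQ/Q̄) ÷ (ΔI/Ī) = (2431/2032.5) ÷ (1000/1500) = 1.79.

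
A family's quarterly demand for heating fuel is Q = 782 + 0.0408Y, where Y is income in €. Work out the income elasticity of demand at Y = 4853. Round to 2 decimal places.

0.20

At Y = 4853: Q = 980.002.
dQ/dY = 0.0408.
η = (dQ/dY)·(Y/Q) = 0.0408 × (4853/980.002) = 0.20.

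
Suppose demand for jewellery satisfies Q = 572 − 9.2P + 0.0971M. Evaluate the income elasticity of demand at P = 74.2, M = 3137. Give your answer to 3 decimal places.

1.570

At P = 74.2, M = 3137: Q = 193.963.
Holding P constant, ∂Q/∂M = 0.0971.
η_M = (∂Q/∂M)·(M/Q) = 0.0971 × (3137/193.963) = 1.570.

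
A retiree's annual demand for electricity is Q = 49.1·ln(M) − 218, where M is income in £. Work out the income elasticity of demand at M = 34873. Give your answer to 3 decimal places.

At M = 34873: Q = 295.560.
dQ/dM = 49.1/M = 0.00140797 at this income.
η = (dQ/dM)·(M/Q) = 0.00140797 × (34873/295.560) = 0.166.

0.166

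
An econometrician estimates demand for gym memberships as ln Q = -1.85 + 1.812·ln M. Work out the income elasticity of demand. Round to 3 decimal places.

1.812

In a log-linear demand, the coefficient on ln M is the income elasticity.
So η = 1.812.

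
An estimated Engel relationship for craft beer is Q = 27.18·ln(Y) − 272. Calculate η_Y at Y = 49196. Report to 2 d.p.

1.26

At Y = 49196: Q = 21.641.
dQ/dY = 27.18/Y = 0.000552484 at this income.
η = (dQ/dY)·(Y/Q) = 0.000552484 × (49196/21.641) = 1.26.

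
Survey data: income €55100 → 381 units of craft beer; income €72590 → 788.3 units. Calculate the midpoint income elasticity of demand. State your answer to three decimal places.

ΔQ = 788.3 − 381 = 407.3; midpoint Q̄ = (381 + 788.3)/2 = 584.65.
ΔI = 72590 − 55100 = 17490; midpoint Ī = (55100 + 72590)/2 = 63845.
η = (ΔQ/Q̄) ÷ (ΔI/Ī) = (407.3/584.65) ÷ (17490/63845) = 2.543.

2.543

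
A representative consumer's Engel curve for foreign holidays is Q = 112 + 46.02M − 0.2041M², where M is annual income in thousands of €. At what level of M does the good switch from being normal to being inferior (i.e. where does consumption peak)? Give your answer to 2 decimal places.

dQ/dM = 46.02 − 0.4082M.
The good is inferior where dQ/dM < 0. Setting dQ/dM = 0 gives M = 46.02 / 0.4082 = 112.74.

112.74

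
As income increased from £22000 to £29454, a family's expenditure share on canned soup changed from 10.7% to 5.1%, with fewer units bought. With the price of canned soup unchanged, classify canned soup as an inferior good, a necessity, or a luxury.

inferior good

Quantity demanded falls as income rises, so η < 0.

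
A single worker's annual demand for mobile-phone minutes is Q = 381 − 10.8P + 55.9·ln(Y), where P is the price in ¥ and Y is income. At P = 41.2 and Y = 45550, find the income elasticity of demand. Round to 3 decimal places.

At P = 41.2, Y = 45550: Q = 535.655.
Holding P constant, ∂Q/∂Y = 55.9/Y = 0.00122722.
η_Y = (∂Q/∂Y)·(Y/Q) = 0.00122722 × (45550/535.655) = 0.104.

0.104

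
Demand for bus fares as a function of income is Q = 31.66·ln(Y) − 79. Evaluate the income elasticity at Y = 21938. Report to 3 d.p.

At Y = 21938: Q = 237.473.
dQ/dY = 31.66/Y = 0.00144316 at this income.
η = (dQ/dY)·(Y/Q) = 0.00144316 × (21938/237.473) = 0.133.

0.133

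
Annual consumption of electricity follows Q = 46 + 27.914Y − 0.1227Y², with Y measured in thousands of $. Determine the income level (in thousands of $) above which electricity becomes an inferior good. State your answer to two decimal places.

113.75

dQ/dY = 27.914 − 0.2454Y.
The good is inferior where dQ/dY < 0. Setting dQ/dY = 0 gives Y = 27.914 / 0.2454 = 113.75.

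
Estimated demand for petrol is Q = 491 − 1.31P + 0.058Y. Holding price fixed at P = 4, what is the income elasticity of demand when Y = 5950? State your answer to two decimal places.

At P = 4, Y = 5950: Q = 830.860.
Holding P constant, ∂Q/∂Y = 0.058.
η_Y = (∂Q/∂Y)·(Y/Q) = 0.058 × (5950/830.860) = 0.42.

0.42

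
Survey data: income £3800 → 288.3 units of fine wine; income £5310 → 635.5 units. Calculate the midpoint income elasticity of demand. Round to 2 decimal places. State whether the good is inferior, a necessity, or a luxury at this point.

ΔQ = 635.5 − 288.3 = 347.2; midpoint Q̄ = (288.3 + 635.5)/2 = 461.9.
ΔI = 5310 − 3800 = 1510; midpoint Ī = (3800 + 5310)/2 = 4555.
η = (ΔQ/Q̄) ÷ (ΔI/Ī) = (347.2/461.9) ÷ (1510/4555) = 2.27.
η > 1 ⇒ luxury.

2.27 (luxury)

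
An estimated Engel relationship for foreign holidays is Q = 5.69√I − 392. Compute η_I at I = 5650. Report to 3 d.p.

5.991

At I = 5650: Q = 35.697.
dQ/dI = 5.69/(2√I) = 0.0378493 at this income.
η = (dQ/dI)·(I/Q) = 0.0378493 × (5650/35.697) = 5.991.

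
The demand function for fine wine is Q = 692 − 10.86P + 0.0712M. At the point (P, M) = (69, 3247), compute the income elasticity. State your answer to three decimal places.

At P = 69, M = 3247: Q = 173.846.
Holding P constant, ∂Q/∂M = 0.0712.
η_M = (∂Q/∂M)·(M/Q) = 0.0712 × (3247/173.846) = 1.330.

1.330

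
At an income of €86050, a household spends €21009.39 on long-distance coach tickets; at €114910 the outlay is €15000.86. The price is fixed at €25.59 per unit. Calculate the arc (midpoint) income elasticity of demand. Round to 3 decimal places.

With a constant price, Q₁ = 21009.39/25.59 = 821.000 and Q₂ = 15000.86/25.59 = 586.200 (equivalently, work directly with expenditure since P cancels).
Midpoint %ΔQ = (15000.86 − 21009.39)/18005.13 = -0.33371; midpoint %ΔI = (114910 − 86050)/100480 = 0.28722.
η = -0.33371 / 0.28722 = -1.162.

-1.162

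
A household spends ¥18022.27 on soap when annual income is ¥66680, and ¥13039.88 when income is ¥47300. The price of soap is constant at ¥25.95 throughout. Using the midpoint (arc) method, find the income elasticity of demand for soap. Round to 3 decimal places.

With a constant price, Q₁ = 18022.27/25.95 = 694.500 and Q₂ = 13039.88/25.95 = 502.500 (equivalently, work directly with expenditure since P cancels).
Midpoint %ΔQ = (13039.88 − 18022.27)/15531.08 = -0.32080; midpoint %ΔI = (47300 − 66680)/56990 = -0.34006.
η = -0.32080 / -0.34006 = 0.943.

0.943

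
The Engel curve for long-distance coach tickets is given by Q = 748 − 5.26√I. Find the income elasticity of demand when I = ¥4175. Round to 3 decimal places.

At I = 4175: Q = 408.129.
dQ/dI = -5.26/(2√I) = -0.0407031 at this income.
η = (dQ/dI)·(I/Q) = -0.0407031 × (4175/408.129) = -0.416.

-0.416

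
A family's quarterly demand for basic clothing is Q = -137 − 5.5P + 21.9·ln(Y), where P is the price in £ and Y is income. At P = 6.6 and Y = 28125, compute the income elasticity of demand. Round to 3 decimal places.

0.429

At P = 6.6, Y = 28125: Q = 51.053.
Holding P constant, ∂Q/∂Y = 21.9/Y = 0.000778667.
η_Y = (∂Q/∂Y)·(Y/Q) = 0.000778667 × (28125/51.053) = 0.429.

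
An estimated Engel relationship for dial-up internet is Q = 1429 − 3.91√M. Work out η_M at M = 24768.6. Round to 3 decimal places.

-0.378

At M = 24768.6: Q = 813.643.
dQ/dM = -3.91/(2√M) = -0.0124221 at this income.
η = (dQ/dM)·(M/Q) = -0.0124221 × (24768.6/813.643) = -0.378.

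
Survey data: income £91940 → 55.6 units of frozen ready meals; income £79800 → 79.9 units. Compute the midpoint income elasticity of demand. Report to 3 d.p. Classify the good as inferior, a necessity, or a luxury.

-2.537 (inferior good)

ΔQ = 79.9 − 55.6 = 24.3; midpoint Q̄ = (55.6 + 79.9)/2 = 67.75.
ΔI = 79800 − 91940 = -12140; midpoint Ī = (91940 + 79800)/2 = 85870.
η = (ΔQ/Q̄) ÷ (ΔI/Ī) = (24.3/67.75) ÷ (-12140/85870) = -2.537.
η < 0 ⇒ inferior good.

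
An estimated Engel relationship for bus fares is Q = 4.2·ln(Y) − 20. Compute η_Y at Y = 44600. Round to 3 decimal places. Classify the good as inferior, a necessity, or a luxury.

0.168 (necessity)

At Y = 44600: Q = 24.963.
dQ/dY = 4.2/Y = 0.0000941704 at this income.
η = (dQ/dY)·(Y/Q) = 0.0000941704 × (44600/24.963) = 0.168.
Since 0 < η < 1, the good is a necessity.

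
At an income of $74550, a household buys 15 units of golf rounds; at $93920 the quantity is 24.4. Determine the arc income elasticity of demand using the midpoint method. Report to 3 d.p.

2.075

ΔQ = 24.4 − 15 = 9.4; midpoint Q̄ = (15 + 24.4)/2 = 19.7.
ΔI = 93920 − 74550 = 19370; midpoint Ī = (74550 + 93920)/2 = 84235.
η = (ΔQ/Q̄) ÷ (ΔI/Ī) = (9.4/19.7) ÷ (19370/84235) = 2.075.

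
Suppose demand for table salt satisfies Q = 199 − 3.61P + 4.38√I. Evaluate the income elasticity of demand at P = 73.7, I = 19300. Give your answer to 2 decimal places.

0.56

At P = 73.7, I = 19300: Q = 541.432.
Holding P constant, ∂Q/∂I = 4.38/(2√I) = 0.015764.
η_I = (∂Q/∂I)·(I/Q) = 0.015764 × (19300/541.432) = 0.56.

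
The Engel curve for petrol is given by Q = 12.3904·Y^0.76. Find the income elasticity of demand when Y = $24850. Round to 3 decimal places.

0.760

For Q = A·Y^β the income elasticity is constant and equal to β.
Here β = 0.76, so η = 0.760.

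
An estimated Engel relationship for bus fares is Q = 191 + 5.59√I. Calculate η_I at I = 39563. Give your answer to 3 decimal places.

0.427

At I = 39563: Q = 1302.876.
dQ/dI = 5.59/(2√I) = 0.014052 at this income.
η = (dQ/dI)·(I/Q) = 0.014052 × (39563/1302.876) = 0.427.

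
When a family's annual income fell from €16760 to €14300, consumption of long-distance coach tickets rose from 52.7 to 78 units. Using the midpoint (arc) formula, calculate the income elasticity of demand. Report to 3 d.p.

ΔQ = 78 − 52.7 = 25.3; midpoint Q̄ = (52.7 + 78)/2 = 65.35.
ΔI = 14300 − 16760 = -2460; midpoint Ī = (16760 + 14300)/2 = 15530.
η = (ΔQ/Q̄) ÷ (ΔI/Ī) = (25.3/65.35) ÷ (-2460/15530) = -2.444.

-2.444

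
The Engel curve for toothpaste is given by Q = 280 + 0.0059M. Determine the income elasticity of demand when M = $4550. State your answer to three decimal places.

At M = 4550: Q = 306.845.
dQ/dM = 0.0059.
η = (dQ/dM)·(M/Q) = 0.0059 × (4550/306.845) = 0.087.

0.087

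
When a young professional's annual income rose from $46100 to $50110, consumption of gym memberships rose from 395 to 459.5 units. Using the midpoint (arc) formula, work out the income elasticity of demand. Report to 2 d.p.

ΔQ = 459.5 − 395 = 64.5; midpoint Q̄ = (395 + 459.5)/2 = 427.25.
ΔI = 50110 − 46100 = 4010; midpoint Ī = (46100 + 50110)/2 = 48105.
η = (ΔQ/Q̄) ÷ (ΔI/Ī) = (64.5/427.25) ÷ (4010/48105) = 1.81.

1.81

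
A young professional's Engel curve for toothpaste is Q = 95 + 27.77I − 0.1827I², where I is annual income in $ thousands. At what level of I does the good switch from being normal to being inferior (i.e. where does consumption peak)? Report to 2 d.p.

76.00

dQ/dI = 27.77 − 0.3654I.
The good is inferior where dQ/dI < 0. Setting dQ/dI = 0 gives I = 27.77 / 0.3654 = 76.00.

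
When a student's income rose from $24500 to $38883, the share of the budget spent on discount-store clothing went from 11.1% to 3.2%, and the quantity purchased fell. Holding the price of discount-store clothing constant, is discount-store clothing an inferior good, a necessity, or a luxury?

Quantity demanded falls as income rises, so η < 0.

inferior good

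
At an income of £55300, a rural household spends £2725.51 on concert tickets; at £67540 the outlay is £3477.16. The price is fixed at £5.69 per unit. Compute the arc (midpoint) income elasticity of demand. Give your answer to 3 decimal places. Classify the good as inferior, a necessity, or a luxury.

1.216 (luxury)

With a constant price, Q₁ = 2725.51/5.69 = 479.000 and Q₂ = 3477.16/5.69 = 611.100 (equivalently, work directly with expenditure since P cancels).
Midpoint %ΔQ = (3477.16 − 2725.51)/3101.34 = 0.24236; midpoint %ΔI = (67540 − 55300)/61420 = 0.19928.
η = 0.24236 / 0.19928 = 1.216.
η > 1 ⇒ luxury.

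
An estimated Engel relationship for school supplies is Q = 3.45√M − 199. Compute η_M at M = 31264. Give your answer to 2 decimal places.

At M = 31264: Q = 411.016.
dQ/dM = 3.45/(2√M) = 0.00975589 at this income.
η = (dQ/dM)·(M/Q) = 0.00975589 × (31264/411.016) = 0.74.

0.74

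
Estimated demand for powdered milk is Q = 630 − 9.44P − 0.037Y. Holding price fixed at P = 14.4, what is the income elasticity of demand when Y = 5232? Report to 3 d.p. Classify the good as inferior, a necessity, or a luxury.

At P = 14.4, Y = 5232: Q = 300.480.
Holding P constant, ∂Q/∂Y = −0.037.
η_Y = (∂Q/∂Y)·(Y/Q) = -0.037 × (5232/300.480) = -0.644.
Since η < 0, this is an inferior good.

-0.644 (inferior good)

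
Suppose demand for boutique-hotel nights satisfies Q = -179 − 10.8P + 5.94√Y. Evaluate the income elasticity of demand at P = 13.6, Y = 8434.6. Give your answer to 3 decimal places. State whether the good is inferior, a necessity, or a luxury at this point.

At P = 13.6, Y = 8434.6: Q = 219.650.
Holding P constant, ∂Q/∂Y = 5.94/(2√Y) = 0.0323388.
η_Y = (∂Q/∂Y)·(Y/Q) = 0.0323388 × (8434.6/219.650) = 1.242.
Since η > 1, this is a luxury.

1.242 (luxury)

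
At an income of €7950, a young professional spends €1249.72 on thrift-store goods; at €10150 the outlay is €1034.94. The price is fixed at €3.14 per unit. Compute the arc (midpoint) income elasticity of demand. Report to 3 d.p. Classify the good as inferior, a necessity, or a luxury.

With a constant price, Q₁ = 1249.72/3.14 = 398.000 and Q₂ = 1034.94/3.14 = 329.599 (equivalently, work directly with expenditure since P cancels).
Midpoint %ΔQ = (1034.94 − 1249.72)/1142.33 = -0.18802; midpoint %ΔI = (10150 − 7950)/9050 = 0.24309.
η = -0.18802 / 0.24309 = -0.773.
η < 0 ⇒ inferior good.

-0.773 (inferior good)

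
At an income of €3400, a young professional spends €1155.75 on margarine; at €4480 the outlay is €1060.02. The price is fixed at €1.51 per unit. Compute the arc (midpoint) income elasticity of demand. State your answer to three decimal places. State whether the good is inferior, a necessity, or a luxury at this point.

With a constant price, Q₁ = 1155.75/1.51 = 765.397 and Q₂ = 1060.02/1.51 = 702.000 (equivalently, work directly with expenditure since P cancels).
Midpoint %ΔQ = (1060.02 − 1155.75)/1107.89 = -0.08641; midpoint %ΔI = (4480 − 3400)/3940 = 0.27411.
η = -0.08641 / 0.27411 = -0.315.
η < 0 ⇒ inferior good.

-0.315 (inferior good)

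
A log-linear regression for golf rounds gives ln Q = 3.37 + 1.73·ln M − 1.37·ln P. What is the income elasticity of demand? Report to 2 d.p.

1.73

In a log-linear demand, the coefficient on ln M is the income elasticity.
So η = 1.73.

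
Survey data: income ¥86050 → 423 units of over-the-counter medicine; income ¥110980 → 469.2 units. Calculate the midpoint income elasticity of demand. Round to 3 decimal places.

ΔQ = 469.2 − 423 = 46.2; midpoint Q̄ = (423 + 469.2)/2 = 446.1.
ΔI = 110980 − 86050 = 24930; midpoint Ī = (86050 + 110980)/2 = 98515.
η = (ΔQ/Q̄) ÷ (ΔI/Ī) = (46.2/446.1) ÷ (24930/98515) = 0.409.

0.409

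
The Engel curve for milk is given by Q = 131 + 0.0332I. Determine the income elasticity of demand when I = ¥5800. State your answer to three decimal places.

0.595

At I = 5800: Q = 323.560.
dQ/dI = 0.0332.
η = (dQ/dI)·(I/Q) = 0.0332 × (5800/323.560) = 0.595.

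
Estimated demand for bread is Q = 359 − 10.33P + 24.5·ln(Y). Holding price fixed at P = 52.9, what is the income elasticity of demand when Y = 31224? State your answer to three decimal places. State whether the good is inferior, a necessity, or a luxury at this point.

At P = 52.9, Y = 31224: Q = 66.092.
Holding P constant, ∂Q/∂Y = 24.5/Y = 0.000784653.
η_Y = (∂Q/∂Y)·(Y/Q) = 0.000784653 × (31224/66.092) = 0.371.
Since 0 < η < 1, this is a necessity.

0.371 (necessity)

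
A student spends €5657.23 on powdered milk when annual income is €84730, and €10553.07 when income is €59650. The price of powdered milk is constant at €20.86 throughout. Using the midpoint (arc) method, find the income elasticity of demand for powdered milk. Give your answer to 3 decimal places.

-1.739

With a constant price, Q₁ = 5657.23/20.86 = 271.200 and Q₂ = 10553.07/20.86 = 505.900 (equivalently, work directly with expenditure since P cancels).
Midpoint %ΔQ = (10553.07 − 5657.23)/8105.15 = 0.60404; midpoint %ΔI = (59650 − 84730)/72190 = -0.34742.
η = 0.60404 / -0.34742 = -1.739.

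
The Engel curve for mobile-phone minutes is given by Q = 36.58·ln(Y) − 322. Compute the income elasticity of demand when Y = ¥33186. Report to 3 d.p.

0.622

At Y = 33186: Q = 58.794.
dQ/dY = 36.58/Y = 0.00110227 at this income.
η = (dQ/dY)·(Y/Q) = 0.00110227 × (33186/58.794) = 0.622.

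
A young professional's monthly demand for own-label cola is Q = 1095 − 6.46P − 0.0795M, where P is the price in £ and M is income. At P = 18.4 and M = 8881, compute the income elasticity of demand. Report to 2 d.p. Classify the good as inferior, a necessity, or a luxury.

-2.61 (inferior good)

At P = 18.4, M = 8881: Q = 270.097.
Holding P constant, ∂Q/∂M = −0.0795.
η_M = (∂Q/∂M)·(M/Q) = -0.0795 × (8881/270.097) = -2.61.
Since η < 0, this is an inferior good.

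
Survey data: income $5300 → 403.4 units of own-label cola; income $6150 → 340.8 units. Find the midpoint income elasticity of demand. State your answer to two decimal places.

-1.13

ΔQ = 340.8 − 403.4 = -62.6; midpoint Q̄ = (403.4 + 340.8)/2 = 372.1.
ΔI = 6150 − 5300 = 850; midpoint Ī = (5300 + 6150)/2 = 5725.
η = (ΔQ/Q̄) ÷ (ΔI/Ī) = (-62.6/372.1) ÷ (850/5725) = -1.13.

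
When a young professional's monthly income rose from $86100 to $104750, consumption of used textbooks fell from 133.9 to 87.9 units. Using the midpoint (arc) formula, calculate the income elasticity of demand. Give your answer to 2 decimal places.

-2.12

ΔQ = 87.9 − 133.9 = -46; midpoint Q̄ = (133.9 + 87.9)/2 = 110.9.
ΔI = 104750 − 86100 = 18650; midpoint Ī = (86100 + 104750)/2 = 95425.
η = (ΔQ/Q̄) ÷ (ΔI/Ī) = (-46/110.9) ÷ (18650/95425) = -2.12.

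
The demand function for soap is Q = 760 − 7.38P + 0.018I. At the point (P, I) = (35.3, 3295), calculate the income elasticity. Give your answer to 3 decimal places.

At P = 35.3, I = 3295: Q = 558.796.
Holding P constant, ∂Q/∂I = 0.018.
η_I = (∂Q/∂I)·(I/Q) = 0.018 × (3295/558.796) = 0.106.

0.106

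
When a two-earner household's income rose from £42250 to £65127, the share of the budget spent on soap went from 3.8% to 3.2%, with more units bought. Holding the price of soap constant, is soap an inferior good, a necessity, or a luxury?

Quantity rises but the budget share falls as income rises, so 0 < η < 1.

necessity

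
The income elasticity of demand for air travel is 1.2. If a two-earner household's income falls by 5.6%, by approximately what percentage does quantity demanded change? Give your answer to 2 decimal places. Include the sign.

-6.72%

%ΔQ ≈ η × %ΔI = 1.2 × (-5.6%) = -6.72%.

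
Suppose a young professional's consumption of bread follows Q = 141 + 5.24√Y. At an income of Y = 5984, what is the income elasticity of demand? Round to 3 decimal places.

0.371

At Y = 5984: Q = 546.347.
dQ/dY = 5.24/(2√Y) = 0.0338692 at this income.
η = (dQ/dY)·(Y/Q) = 0.0338692 × (5984/546.347) = 0.371.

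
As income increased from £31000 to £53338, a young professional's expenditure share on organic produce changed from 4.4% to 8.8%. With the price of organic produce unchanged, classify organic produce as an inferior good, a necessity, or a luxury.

The budget share rises as income rises, so η > 1.

luxury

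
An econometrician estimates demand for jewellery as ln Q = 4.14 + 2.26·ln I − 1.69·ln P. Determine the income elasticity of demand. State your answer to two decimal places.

In a log-linear demand, the coefficient on ln I is the income elasticity.
So η = 2.26.

2.26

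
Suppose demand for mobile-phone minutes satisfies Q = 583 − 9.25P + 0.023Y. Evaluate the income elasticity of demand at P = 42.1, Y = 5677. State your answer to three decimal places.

At P = 42.1, Y = 5677: Q = 324.146.
Holding P constant, ∂Q/∂Y = 0.023.
η_Y = (∂Q/∂Y)·(Y/Q) = 0.023 × (5677/324.146) = 0.403.

0.403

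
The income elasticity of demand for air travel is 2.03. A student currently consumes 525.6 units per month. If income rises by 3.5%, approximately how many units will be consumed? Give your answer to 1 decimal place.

562.9

%ΔQ ≈ η × %ΔI = 2.03 × 3.5% = 7.105%.
New Q ≈ 525.6 × (1 + 0.07105) = 562.9.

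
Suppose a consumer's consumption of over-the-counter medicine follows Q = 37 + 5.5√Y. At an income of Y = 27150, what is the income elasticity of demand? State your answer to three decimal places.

At Y = 27150: Q = 943.249.
dQ/dY = 5.5/(2√Y) = 0.0166897 at this income.
η = (dQ/dY)·(Y/Q) = 0.0166897 × (27150/943.249) = 0.480.

0.480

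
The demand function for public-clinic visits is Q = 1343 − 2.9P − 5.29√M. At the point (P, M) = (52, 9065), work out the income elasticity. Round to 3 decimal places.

At P = 52, M = 9065: Q = 688.538.
Holding P constant, ∂Q/∂M = -5.29/(2√M) = -0.0277806.
η_M = (∂Q/∂M)·(M/Q) = -0.0277806 × (9065/688.538) = -0.366.

-0.366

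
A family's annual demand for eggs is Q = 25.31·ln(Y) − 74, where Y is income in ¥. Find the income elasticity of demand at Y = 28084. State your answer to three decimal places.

0.137

At Y = 28084: Q = 185.249.
dQ/dY = 25.31/Y = 0.000901225 at this income.
η = (dQ/dY)·(Y/Q) = 0.000901225 × (28084/185.249) = 0.137.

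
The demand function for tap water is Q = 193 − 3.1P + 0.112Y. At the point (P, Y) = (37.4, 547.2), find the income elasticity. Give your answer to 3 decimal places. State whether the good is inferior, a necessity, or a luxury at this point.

0.443 (necessity)

At P = 37.4, Y = 547.2: Q = 138.346.
Holding P constant, ∂Q/∂Y = 0.112.
η_Y = (∂Q/∂Y)·(Y/Q) = 0.112 × (547.2/138.346) = 0.443.
Since 0 < η < 1, this is a necessity.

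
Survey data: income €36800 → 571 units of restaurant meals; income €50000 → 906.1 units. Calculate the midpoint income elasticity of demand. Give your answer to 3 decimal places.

1.492

ΔQ = 906.1 − 571 = 335.1; midpoint Q̄ = (571 + 906.1)/2 = 738.55.
ΔI = 50000 − 36800 = 13200; midpoint Ī = (36800 + 50000)/2 = 43400.
η = (ΔQ/Q̄) ÷ (ΔI/Ī) = (335.1/738.55) ÷ (13200/43400) = 1.492.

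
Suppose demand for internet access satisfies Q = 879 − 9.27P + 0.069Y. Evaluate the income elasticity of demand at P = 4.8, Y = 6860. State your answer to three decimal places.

0.362

At P = 4.8, Y = 6860: Q = 1307.844.
Holding P constant, ∂Q/∂Y = 0.069.
η_Y = (∂Q/∂Y)·(Y/Q) = 0.069 × (6860/1307.844) = 0.362.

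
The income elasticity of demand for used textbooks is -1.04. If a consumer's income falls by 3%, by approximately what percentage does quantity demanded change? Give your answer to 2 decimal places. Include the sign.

%ΔQ ≈ η × %ΔI = -1.04 × (-3%) = 3.12%.

3.12%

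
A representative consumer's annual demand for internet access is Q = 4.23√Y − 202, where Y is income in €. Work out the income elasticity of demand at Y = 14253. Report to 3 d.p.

At Y = 14253: Q = 303.002.
dQ/dY = 4.23/(2√Y) = 0.0177157 at this income.
η = (dQ/dY)·(Y/Q) = 0.0177157 × (14253/303.002) = 0.833.

0.833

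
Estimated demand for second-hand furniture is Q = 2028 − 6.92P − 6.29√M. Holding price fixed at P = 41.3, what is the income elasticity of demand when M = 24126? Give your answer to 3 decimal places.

-0.638

At P = 41.3, M = 24126: Q = 765.207.
Holding P constant, ∂Q/∂M = -6.29/(2√M) = -0.0202478.
η_M = (∂Q/∂M)·(M/Q) = -0.0202478 × (24126/765.207) = -0.638.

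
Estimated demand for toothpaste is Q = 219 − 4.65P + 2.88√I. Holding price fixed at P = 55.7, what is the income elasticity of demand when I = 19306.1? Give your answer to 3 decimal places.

0.556

At P = 55.7, I = 19306.1: Q = 360.161.
Holding P constant, ∂Q/∂I = 2.88/(2√I) = 0.0103637.
η_I = (∂Q/∂I)·(I/Q) = 0.0103637 × (19306.1/360.161) = 0.556.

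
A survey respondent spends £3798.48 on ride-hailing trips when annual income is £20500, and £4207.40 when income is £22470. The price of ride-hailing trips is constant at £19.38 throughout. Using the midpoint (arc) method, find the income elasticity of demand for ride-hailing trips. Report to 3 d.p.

With a constant price, Q₁ = 3798.48/19.38 = 196.000 and Q₂ = 4207.40/19.38 = 217.100 (equivalently, work directly with expenditure since P cancels).
Midpoint %ΔQ = (4207.40 − 3798.48)/4002.94 = 0.10215; midpoint %ΔI = (22470 − 20500)/21485 = 0.09169.
η = 0.10215 / 0.09169 = 1.114.

1.114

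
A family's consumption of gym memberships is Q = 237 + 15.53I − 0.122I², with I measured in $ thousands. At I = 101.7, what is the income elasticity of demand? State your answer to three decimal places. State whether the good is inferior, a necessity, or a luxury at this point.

At I = 101.7: Q = 554.5684.
dQ/dI = 15.53 − 0.244I = -9.28480.
η = (dQ/dI)·(I/Q) = -9.28480 × (101.7/554.5684) = -1.703.
η < 0 ⇒ inferior good.

-1.703 (inferior good)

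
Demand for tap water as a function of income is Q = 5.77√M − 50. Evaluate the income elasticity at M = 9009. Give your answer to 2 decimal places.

At M = 9009: Q = 497.664.
dQ/dM = 5.77/(2√M) = 0.0303954 at this income.
η = (dQ/dM)·(M/Q) = 0.0303954 × (9009/497.664) = 0.55.

0.55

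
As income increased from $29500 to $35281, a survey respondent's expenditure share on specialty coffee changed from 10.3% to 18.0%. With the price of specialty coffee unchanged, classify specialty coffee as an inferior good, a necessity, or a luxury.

luxury

The budget share rises as income rises, so η > 1.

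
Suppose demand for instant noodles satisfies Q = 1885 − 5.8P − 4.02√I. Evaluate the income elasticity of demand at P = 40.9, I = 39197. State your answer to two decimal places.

At P = 40.9, I = 39197: Q = 851.891.
Holding P constant, ∂Q/∂I = -4.02/(2√I) = -0.0101524.
η_I = (∂Q/∂I)·(I/Q) = -0.0101524 × (39197/851.891) = -0.47.

-0.47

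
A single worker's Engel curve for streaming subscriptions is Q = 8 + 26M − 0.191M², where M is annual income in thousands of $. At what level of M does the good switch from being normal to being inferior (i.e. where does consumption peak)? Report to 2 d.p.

68.06

dQ/dM = 26 − 0.382M.
The good is inferior where dQ/dM < 0. Setting dQ/dM = 0 gives M = 26 / 0.382 = 68.06.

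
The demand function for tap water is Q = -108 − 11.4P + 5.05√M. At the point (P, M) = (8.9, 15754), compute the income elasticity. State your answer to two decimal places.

At P = 8.9, M = 15754: Q = 424.390.
Holding P constant, ∂Q/∂M = 5.05/(2√M) = 0.0201171.
η_M = (∂Q/∂M)·(M/Q) = 0.0201171 × (15754/424.390) = 0.75.

0.75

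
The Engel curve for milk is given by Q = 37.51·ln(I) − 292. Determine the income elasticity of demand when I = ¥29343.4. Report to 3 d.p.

0.400

At I = 29343.4: Q = 93.859.
dQ/dI = 37.51/I = 0.00127831 at this income.
η = (dQ/dI)·(I/Q) = 0.00127831 × (29343.4/93.859) = 0.400.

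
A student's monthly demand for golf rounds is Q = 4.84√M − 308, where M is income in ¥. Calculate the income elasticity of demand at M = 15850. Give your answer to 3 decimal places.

1.011

At M = 15850: Q = 301.340.
dQ/dM = 4.84/(2√M) = 0.0192221 at this income.
η = (dQ/dM)·(M/Q) = 0.0192221 × (15850/301.340) = 1.011.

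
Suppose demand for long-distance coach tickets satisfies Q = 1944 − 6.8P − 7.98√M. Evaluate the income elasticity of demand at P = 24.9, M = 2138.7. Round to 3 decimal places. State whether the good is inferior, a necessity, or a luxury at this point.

-0.131 (inferior good)

At P = 24.9, M = 2138.7: Q = 1405.636.
Holding P constant, ∂Q/∂M = -7.98/(2√M) = -0.0862776.
η_M = (∂Q/∂M)·(M/Q) = -0.0862776 × (2138.7/1405.636) = -0.131.
Since η < 0, this is an inferior good.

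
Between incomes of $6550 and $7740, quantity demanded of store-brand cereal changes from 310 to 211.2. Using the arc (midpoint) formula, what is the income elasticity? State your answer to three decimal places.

ΔQ = 211.2 − 310 = -98.8; midpoint Q̄ = (310 + 211.2)/2 = 260.6.
ΔI = 7740 − 6550 = 1190; midpoint Ī = (6550 + 7740)/2 = 7145.
η = (ΔQ/Q̄) ÷ (ΔI/Ī) = (-98.8/260.6) ÷ (1190/7145) = -2.276.

-2.276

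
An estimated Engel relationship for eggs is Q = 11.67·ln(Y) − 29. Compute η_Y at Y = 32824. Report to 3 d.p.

At Y = 32824: Q = 92.355.
dQ/dY = 11.67/Y = 0.000355533 at this income.
η = (dQ/dY)·(Y/Q) = 0.000355533 × (32824/92.355) = 0.126.

0.126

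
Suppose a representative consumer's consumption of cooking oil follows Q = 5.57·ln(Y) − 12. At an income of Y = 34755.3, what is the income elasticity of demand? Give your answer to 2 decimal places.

0.12

At Y = 34755.3: Q = 46.240.
dQ/dY = 5.57/Y = 0.000160263 at this income.
η = (dQ/dY)·(Y/Q) = 0.000160263 × (34755.3/46.240) = 0.12.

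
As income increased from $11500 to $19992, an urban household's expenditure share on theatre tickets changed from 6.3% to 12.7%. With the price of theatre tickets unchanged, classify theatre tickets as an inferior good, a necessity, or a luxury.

The budget share rises as income rises, so η > 1.

luxury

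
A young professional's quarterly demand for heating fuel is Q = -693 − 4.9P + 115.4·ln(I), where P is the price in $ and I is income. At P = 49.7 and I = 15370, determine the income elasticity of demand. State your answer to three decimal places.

At P = 49.7, I = 15370: Q = 175.946.
Holding P constant, ∂Q/∂I = 115.4/I = 0.00750813.
η_I = (∂Q/∂I)·(I/Q) = 0.00750813 × (15370/175.946) = 0.656.

0.656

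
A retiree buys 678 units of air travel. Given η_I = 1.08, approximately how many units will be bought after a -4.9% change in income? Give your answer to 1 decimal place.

%ΔQ ≈ η × %ΔI = 1.08 × (-4.9%) = -5.292%.
New Q ≈ 678 × (1 − 0.05292) = 642.1.

642.1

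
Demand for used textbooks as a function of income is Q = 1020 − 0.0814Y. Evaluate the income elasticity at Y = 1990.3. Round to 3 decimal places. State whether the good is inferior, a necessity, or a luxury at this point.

-0.189 (inferior good)

At Y = 1990.3: Q = 857.990.
dQ/dY = −0.0814.
η = (dQ/dY)·(Y/Q) = -0.0814 × (1990.3/857.990) = -0.189.
Since η < 0, the good is an inferior good.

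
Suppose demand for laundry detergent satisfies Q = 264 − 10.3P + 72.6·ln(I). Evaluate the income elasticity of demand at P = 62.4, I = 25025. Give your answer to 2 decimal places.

0.20

At P = 62.4, I = 25025: Q = 356.546.
Holding P constant, ∂Q/∂I = 72.6/I = 0.0029011.
η_I = (∂Q/∂I)·(I/Q) = 0.0029011 × (25025/356.546) = 0.20.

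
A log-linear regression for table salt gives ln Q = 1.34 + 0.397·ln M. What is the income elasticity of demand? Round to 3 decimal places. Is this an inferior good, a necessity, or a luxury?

In a log-linear demand, the coefficient on ln M is the income elasticity.
So η = 0.397.
0 < η < 1 ⇒ necessity.

0.397 (necessity)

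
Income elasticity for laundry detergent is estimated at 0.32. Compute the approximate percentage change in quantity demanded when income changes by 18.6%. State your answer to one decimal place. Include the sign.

%ΔQ ≈ η × %ΔI = 0.32 × 18.6% = 6.0%.

6.0%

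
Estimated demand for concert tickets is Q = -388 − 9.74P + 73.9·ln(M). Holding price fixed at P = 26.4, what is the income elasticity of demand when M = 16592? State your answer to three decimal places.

1.013

At P = 26.4, M = 16592: Q = 72.926.
Holding P constant, ∂Q/∂M = 73.9/M = 0.00445395.
η_M = (∂Q/∂M)·(M/Q) = 0.00445395 × (16592/72.926) = 1.013.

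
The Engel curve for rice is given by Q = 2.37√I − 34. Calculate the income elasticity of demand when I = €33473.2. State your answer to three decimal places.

0.543

At I = 33473.2: Q = 399.608.
dQ/dI = 2.37/(2√I) = 0.00647694 at this income.
η = (dQ/dI)·(I/Q) = 0.00647694 × (33473.2/399.608) = 0.543.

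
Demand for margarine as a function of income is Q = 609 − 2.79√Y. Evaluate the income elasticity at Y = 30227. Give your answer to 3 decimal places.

At Y = 30227: Q = 123.933.
dQ/dY = -2.79/(2√Y) = -0.00802374 at this income.
η = (dQ/dY)·(Y/Q) = -0.00802374 × (30227/123.933) = -1.957.

-1.957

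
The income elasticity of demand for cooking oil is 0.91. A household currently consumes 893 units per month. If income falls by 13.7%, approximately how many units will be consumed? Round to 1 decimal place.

%ΔQ ≈ η × %ΔI = 0.91 × (-13.7%) = -12.467%.
New Q ≈ 893 × (1 − 0.12467) = 781.7.

781.7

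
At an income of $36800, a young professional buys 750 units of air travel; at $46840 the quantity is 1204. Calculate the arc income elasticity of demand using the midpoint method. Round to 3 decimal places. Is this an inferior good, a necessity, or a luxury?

1.936 (luxury)

ΔQ = 1204 − 750 = 454; midpoint Q̄ = (750 + 1204)/2 = 977.
ΔI = 46840 − 36800 = 10040; midpoint Ī = (36800 + 46840)/2 = 41820.
η = (ΔQ/Q̄) ÷ (ΔI/Ī) = (454/977) ÷ (10040/41820) = 1.936.
η > 1 ⇒ luxury.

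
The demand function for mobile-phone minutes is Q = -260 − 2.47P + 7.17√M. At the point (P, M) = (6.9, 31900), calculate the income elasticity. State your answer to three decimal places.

At P = 6.9, M = 31900: Q = 1003.560.
Holding P constant, ∂Q/∂M = 7.17/(2√M) = 0.0200721.
η_M = (∂Q/∂M)·(M/Q) = 0.0200721 × (31900/1003.560) = 0.638.

0.638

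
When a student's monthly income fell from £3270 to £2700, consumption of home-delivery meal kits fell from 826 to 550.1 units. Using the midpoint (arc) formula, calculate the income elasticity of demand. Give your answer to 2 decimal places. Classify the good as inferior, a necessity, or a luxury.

2.10 (luxury)

ΔQ = 550.1 − 826 = -275.9; midpoint Q̄ = (826 + 550.1)/2 = 688.05.
ΔI = 2700 − 3270 = -570; midpoint Ī = (3270 + 2700)/2 = 2985.
η = (ΔQ/Q̄) ÷ (ΔI/Ī) = (-275.9/688.05) ÷ (-570/2985) = 2.10.
η > 1 ⇒ luxury.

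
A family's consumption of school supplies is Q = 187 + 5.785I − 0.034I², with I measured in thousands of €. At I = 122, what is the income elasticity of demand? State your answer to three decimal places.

At I = 122: Q = 386.7140.
dQ/dI = 5.785 − 0.068I = -2.51100.
η = (dQ/dI)·(I/Q) = -2.51100 × (122/386.7140) = -0.792.

-0.792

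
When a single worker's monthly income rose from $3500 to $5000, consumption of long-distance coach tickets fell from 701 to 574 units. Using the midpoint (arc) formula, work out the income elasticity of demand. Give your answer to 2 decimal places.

-0.56

ΔQ = 574 − 701 = -127; midpoint Q̄ = (701 + 574)/2 = 637.5.
ΔI = 5000 − 3500 = 1500; midpoint Ī = (3500 + 5000)/2 = 4250.
η = (ΔQ/Q̄) ÷ (ΔI/Ī) = (-127/637.5) ÷ (1500/4250) = -0.56.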